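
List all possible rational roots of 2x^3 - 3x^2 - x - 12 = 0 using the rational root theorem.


Rational root theorem: possible roots are ±p/q where:
  p divides the constant term (-12): p ∈ {1, 2, 3, 4, 6, 12}
  q divides the leading coefficient (2): q ∈ {1, 2}

All possible rational roots: -12, -6, -4, -3, -2, -3/2, -1, -1/2, 1/2, 1, 3/2, 2, 3, 4, 6, 12

-12, -6, -4, -3, -2, -3/2, -1, -1/2, 1/2, 1, 3/2, 2, 3, 4, 6, 12


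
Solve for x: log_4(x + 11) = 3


Convert to exponential form: x + 11 = 4^3 = 64
x = 64 - 11 = 53
Check: log_4(53 + 11) = log_4(64) = log_4(64) = 3 ✓

x = 53


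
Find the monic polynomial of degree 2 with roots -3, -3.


A monic polynomial with roots -3, -3 is:
p(x) = (x + 3)(x + 3)
After multiplying by (x + 3): x + 3
After multiplying by (x + 3): x^2 + 6x + 9

x^2 + 6x + 9


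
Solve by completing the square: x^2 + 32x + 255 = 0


Start: x^2 + 32x + 255 = 0
Move constant: x^2 + 32x = -255
Half of 32 is 16, squared is 256
Add 256 to both sides: x^2 + 32x + 256 = 1
(x + 16)^2 = 1
x + 16 = ±1
x = -16 + 1 = -15 or x = -16 - 1 = -17

x = -17, x = -15


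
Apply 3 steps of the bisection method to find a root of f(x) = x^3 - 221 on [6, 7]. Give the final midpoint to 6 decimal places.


f(x) = x^3 - 221
f(6) = -5 < 0
f(7) = 122 > 0

Step 1: midpoint = (6.000000 + 7.000000)/2 = 6.500000
  f(6.500000) = 53.625000
  f(mid) > 0, so root is in [6.000000, 6.500000]

Step 2: midpoint = (6.000000 + 6.500000)/2 = 6.250000
  f(6.250000) = 23.140625
  f(mid) > 0, so root is in [6.000000, 6.250000]

Step 3: midpoint = (6.000000 + 6.250000)/2 = 6.125000
  f(6.125000) = 8.783203
  f(mid) > 0, so root is in [6.000000, 6.125000]

midpoint = 6.125000


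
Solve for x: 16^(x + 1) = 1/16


Express both sides with the same base.
1/16 = 16^(-1)
Since the bases match, equate exponents: x + 1 = -1
So x = -1 - (1) = -2

x = -2


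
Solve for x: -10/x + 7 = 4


Subtract 7 from both sides: -10/x = -3
Multiply both sides by x: -10 = -3 * x
Divide by -3: x = 10/3

x = 10/3


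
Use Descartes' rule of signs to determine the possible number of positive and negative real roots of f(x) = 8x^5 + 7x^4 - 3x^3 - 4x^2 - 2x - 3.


Descartes' rule of signs:

For positive roots, count sign changes in f(x) = 8x^5 + 7x^4 - 3x^3 - 4x^2 - 2x - 3:
Signs of coefficients: +, +, -, -, -, -
Number of sign changes: 1
Possible positive real roots: 1

For negative roots, examine f(-x) = -8x^5 + 7x^4 + 3x^3 - 4x^2 + 2x - 3:
Signs of coefficients: -, +, +, -, +, -
Number of sign changes: 4
Possible negative real roots: 4, 2, 0

Positive roots: 1; Negative roots: 4 or 2 or 0


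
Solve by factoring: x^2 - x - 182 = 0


We need two numbers that multiply to -182 and add to -1.
Those numbers are 13 and -14 (since 13 * (-14) = -182 and 13 + (-14) = -1).
So x^2 - x - 182 = (x + 13)(x - 14) = 0
Setting each factor to zero: x = -13 or x = 14

x = -13, x = 14


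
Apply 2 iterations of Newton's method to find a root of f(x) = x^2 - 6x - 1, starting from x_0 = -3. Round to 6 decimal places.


Newton's method: x_(n+1) = x_n - f(x_n)/f'(x_n)
f(x) = x^2 - 6x - 1
f'(x) = 2x - 6

Iteration 1:
  f(-3.000000) = 26.000000
  f'(-3.000000) = -12.000000
  x_1 = -3.000000 - (26.000000)/(-12.000000) = -0.833333

Iteration 2:
  f(-0.833333) = 4.694444
  f'(-0.833333) = -7.666667
  x_2 = -0.833333 - (4.694444)/(-7.666667) = -0.221014

x_2 = -0.221014


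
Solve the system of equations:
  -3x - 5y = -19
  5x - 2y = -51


Using Cramer's rule:
Determinant D = (-3)(-2) - (5)(-5) = 6 + 25 = 31
Dx = (-19)(-2) - (-51)(-5) = 38 - 255 = -217
Dy = (-3)(-51) - (5)(-19) = 153 + 95 = 248
x = Dx/D = -217/31 = -7
y = Dy/D = 248/31 = 8

x = -7, y = 8


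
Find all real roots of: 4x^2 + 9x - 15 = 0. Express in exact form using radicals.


Using the quadratic formula: x = (-b ± sqrt(b^2 - 4ac)) / (2a)
Here a = 4, b = 9, c = -15
Discriminant = b^2 - 4ac = 9^2 - 4(4)(-15) = 81 + 240 = 321
Since discriminant = 321 > 0, there are two real roots.
x = (-9 ± sqrt(321)) / 8
Numerically: x ≈ 1.1146 or x ≈ -3.3646

x = (-9 + sqrt(321)) / 8 or x = (-9 - sqrt(321)) / 8


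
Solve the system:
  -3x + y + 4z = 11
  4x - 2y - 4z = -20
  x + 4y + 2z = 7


Using Cramer's rule. Expand each determinant along the first row.
D  = (-3)*[(-2)*2 - (-4)*4] - 1*[4*2 - (-4)*1] + 4*[4*4 - (-2)*1]
  = (-3)*(12) - 1*(12) + 4*(18) = 24
Dx = 11*[(-2)*2 - (-4)*4] - 1*[(-20)*2 - (-4)*7] + 4*[(-20)*4 - (-2)*7]
  = 11*(12) - 1*(-12) + 4*(-66) = -120
Dy = (-3)*[(-20)*2 - (-4)*7] - 11*[4*2 - (-4)*1] + 4*[4*7 - (-20)*1]
  = (-3)*(-12) - 11*(12) + 4*(48) = 96
Dz = (-3)*[(-2)*7 - (-20)*4] - 1*[4*7 - (-20)*1] + 11*[4*4 - (-2)*1]
  = (-3)*(66) - 1*(48) + 11*(18) = -48
x = Dx/D = -120/24 = -5, y = Dy/D = 96/24 = 4, z = Dz/D = -48/24 = -2
Check eq1: (-3)(-5) + (1)(4) + (4)(-2) = 11 = 11 ✓
Check eq2: (4)(-5) + (-2)(4) + (-4)(-2) = -20 = -20 ✓
Check eq3: (1)(-5) + (4)(4) + (2)(-2) = 7 = 7 ✓

x = -5, y = 4, z = -2


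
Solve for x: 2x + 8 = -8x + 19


Starting with: 2x + 8 = -8x + 19
Move all x terms to left: (2 + 8)x = 19 - 8
Simplify: 10x = 11
Divide both sides by 10: x = 11/10

x = 11/10


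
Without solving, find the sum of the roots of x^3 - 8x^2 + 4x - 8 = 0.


By Vieta's formulas for x^3 + bx^2 + cx + d = 0:
  r1 + r2 + r3 = -b/a = 8
  r1*r2 + r1*r3 + r2*r3 = c/a = 4
  r1*r2*r3 = -d/a = 8


Sum = 8


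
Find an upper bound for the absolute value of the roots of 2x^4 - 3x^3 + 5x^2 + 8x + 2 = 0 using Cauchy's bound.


Cauchy's bound: all roots r satisfy |r| <= 1 + max(|a_i/a_n|) for i = 0,...,n-1
where a_n is the leading coefficient.

Coefficients: [2, -3, 5, 8, 2]
Leading coefficient a_n = 2
Ratios |a_i/a_n|: 3/2, 5/2, 4, 1
Maximum ratio: 4
Cauchy's bound: |r| <= 1 + 4 = 5

Upper bound = 5


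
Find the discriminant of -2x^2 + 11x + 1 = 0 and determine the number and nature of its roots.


For ax^2 + bx + c = 0, discriminant D = b^2 - 4ac
Here a = -2, b = 11, c = 1
D = (11)^2 - 4(-2)(1) = 121 + 8 = 129

D = 129 > 0 but not a perfect square
The equation has 2 distinct real irrational roots.

Discriminant = 129, 2 distinct real irrational roots


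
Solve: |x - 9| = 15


An absolute value equation |expr| = 15 gives two cases:
Case 1: x - 9 = 15
  x = 24, so x = 24
Case 2: x - 9 = -15
  x = -6, so x = -6

x = -6, x = 24


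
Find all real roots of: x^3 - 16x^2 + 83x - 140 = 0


Let p(x) = x^3 - 16x^2 + 83x - 140. By the rational root theorem (leading coefficient 1), any rational root is an integer divisor of 140: try ±1, ±2, ... in turn.
Test x = 1: value = -72 ≠ 0.
Test x = -1: value = -240 ≠ 0.
Test x = 2: value = -30 ≠ 0.
Test x = -2: value = -378 ≠ 0.
Test x = 4: value = 0 ✓, so (x - 4) is a factor.
Synthetic division by (x - 4): bring down 1; 1(4) - 16 = -12; (-12)(4) + 83 = 35; 35(4) - 140 = 0 → quotient x^2 - 12x + 35, remainder 0.
Solve the quadratic x^2 - 12x + 35 = 0: discriminant = (-12)^2 - 4(1)(35) = 144 - 140 = 4.
sqrt(4) = 2, so x = (12 ± 2)/2: x = 7 or x = 5.

x = 4, x = 5, x = 7


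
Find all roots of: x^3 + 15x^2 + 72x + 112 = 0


Let p(x) = x^3 + 15x^2 + 72x + 112. By the rational root theorem (leading coefficient 1), any rational root is an integer divisor of 112: try ±1, ±2, ... in turn.
Test x = 1: value = 200 ≠ 0.
Test x = -1: value = 54 ≠ 0.
Test x = 2: value = 324 ≠ 0.
Test x = -2: value = 20 ≠ 0.
Test x = 4: value = 704 ≠ 0.
Test x = -4: value = 0 ✓, so (x + 4) is a factor.
Synthetic division by (x + 4): bring down 1; 1(-4) + 15 = 11; 11(-4) + 72 = 28; 28(-4) + 112 = 0 → quotient x^2 + 11x + 28, remainder 0.
Solve the quadratic x^2 + 11x + 28 = 0: discriminant = 11^2 - 4(1)(28) = 121 - 112 = 9.
sqrt(9) = 3, so x = (-11 ± 3)/2: x = -4 or x = -7.
Collecting all roots found:

x = -7, x = -4 (multiplicity 2)


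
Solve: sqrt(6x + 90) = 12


Square both sides: 6x + 90 = 12^2 = 144
6x = 144 - 90 = 54
x = 9
Check: sqrt(6*9 + 90) = sqrt(144) = 12 ✓

x = 9


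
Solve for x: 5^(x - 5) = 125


Express both sides with the same base.
125 = 5^3
Since the bases match, equate exponents: x - 5 = 3
So x = 3 - (-5) = 8

x = 8


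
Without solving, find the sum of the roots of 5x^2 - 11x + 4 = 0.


By Vieta's formulas for ax^2 + bx + c = 0:
  Sum of roots = -b/a
  Product of roots = c/a

Here a = 5, b = -11, c = 4
Sum = -(-11)/5 = 11/5
Product = 4/5 = 4/5

Sum = 11/5


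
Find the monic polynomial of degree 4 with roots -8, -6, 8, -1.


A monic polynomial with roots -8, -6, 8, -1 is:
p(x) = (x + 8)(x + 6)(x - 8)(x + 1)
After multiplying by (x + 8): x + 8
After multiplying by (x + 6): x^2 + 14x + 48
After multiplying by (x - 8): x^3 + 6x^2 - 64x - 384
After multiplying by (x + 1): x^4 + 7x^3 - 58x^2 - 448x - 384

x^4 + 7x^3 - 58x^2 - 448x - 384


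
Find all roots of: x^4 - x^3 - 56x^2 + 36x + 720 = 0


Let p(x) = x^4 - x^3 - 56x^2 + 36x + 720. By the rational root theorem (leading coefficient 1), any rational root is an integer divisor of 720: try ±1, ±2, ... in turn.
Test x = 1: value = 700 ≠ 0.
Test x = -1: value = 630 ≠ 0.
Test x = 2: value = 576 ≠ 0.
Test x = -2: value = 448 ≠ 0.
Test x = 3: value = 378 ≠ 0.
Test x = -3: value = 216 ≠ 0.
Test x = 4: value = 160 ≠ 0.
Test x = -4: value = 0 ✓, so (x + 4) is a factor.
Synthetic division by (x + 4): bring down 1; 1(-4) - 1 = -5; (-5)(-4) - 56 = -36; (-36)(-4) + 36 = 180; 180(-4) + 720 = 0 → quotient x^3 - 5x^2 - 36x + 180, remainder 0.
Continue with the quotient x^3 - 5x^2 - 36x + 180 (candidates must divide 180; re-test x = -4 first in case it repeats).
Test x = -4: value = 180 ≠ 0.
Test x = 5: value = 0 ✓, so (x - 5) is a factor.
Synthetic division by (x - 5): bring down 1; 1(5) - 5 = 0; 0(5) - 36 = -36; (-36)(5) + 180 = 0 → quotient x^2 - 36, remainder 0.
Solve the quadratic x^2 - 36 = 0: discriminant = 0^2 - 4(1)(-36) = 0 + 144 = 144.
sqrt(144) = 12, so x = (0 ± 12)/2: x = 6 or x = -6.
Collecting all roots found:

x = -6, x = -4, x = 5, x = 6


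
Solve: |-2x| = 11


An absolute value equation |expr| = 11 gives two cases:
Case 1: -2x = 11
  -2x = 11, so x = -11/2
Case 2: -2x = -11
  -2x = -11, so x = 11/2

x = -11/2, x = 11/2


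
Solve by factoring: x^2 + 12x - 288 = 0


We need two numbers that multiply to -288 and add to 12.
Those numbers are 24 and -12 (since 24 * (-12) = -288 and 24 + (-12) = 12).
So x^2 + 12x - 288 = (x + 24)(x - 12) = 0
Setting each factor to zero: x = -24 or x = 12

x = -24, x = 12


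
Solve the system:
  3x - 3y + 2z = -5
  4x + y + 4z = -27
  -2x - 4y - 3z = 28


Using Cramer's rule. Expand each determinant along the first row.
D  = 3*[1*(-3) - 4*(-4)] - (-3)*[4*(-3) - 4*(-2)] + 2*[4*(-4) - 1*(-2)]
  = 3*(13) - (-3)*(-4) + 2*(-14) = -1
Dx = (-5)*[1*(-3) - 4*(-4)] - (-3)*[(-27)*(-3) - 4*28] + 2*[(-27)*(-4) - 1*28]
  = (-5)*(13) - (-3)*(-31) + 2*(80) = 2
Dy = 3*[(-27)*(-3) - 4*28] - (-5)*[4*(-3) - 4*(-2)] + 2*[4*28 - (-27)*(-2)]
  = 3*(-31) - (-5)*(-4) + 2*(58) = 3
Dz = 3*[1*28 - (-27)*(-4)] - (-3)*[4*28 - (-27)*(-2)] + (-5)*[4*(-4) - 1*(-2)]
  = 3*(-80) - (-3)*(58) + (-5)*(-14) = 4
x = Dx/D = 2/-1 = -2, y = Dy/D = 3/-1 = -3, z = Dz/D = 4/-1 = -4
Check eq1: (3)(-2) + (-3)(-3) + (2)(-4) = -5 = -5 ✓
Check eq2: (4)(-2) + (1)(-3) + (4)(-4) = -27 = -27 ✓
Check eq3: (-2)(-2) + (-4)(-3) + (-3)(-4) = 28 = 28 ✓

x = -2, y = -3, z = -4


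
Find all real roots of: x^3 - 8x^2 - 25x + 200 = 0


Let p(x) = x^3 - 8x^2 - 25x + 200. By the rational root theorem (leading coefficient 1), any rational root is an integer divisor of 200: try ±1, ±2, ... in turn.
Test x = 1: value = 168 ≠ 0.
Test x = -1: value = 216 ≠ 0.
Test x = 2: value = 126 ≠ 0.
Test x = -2: value = 210 ≠ 0.
Test x = 4: value = 36 ≠ 0.
Test x = -4: value = 108 ≠ 0.
Test x = 5: value = 0 ✓, so (x - 5) is a factor.
Synthetic division by (x - 5): bring down 1; 1(5) - 8 = -3; (-3)(5) - 25 = -40; (-40)(5) + 200 = 0 → quotient x^2 - 3x - 40, remainder 0.
Solve the quadratic x^2 - 3x - 40 = 0: discriminant = (-3)^2 - 4(1)(-40) = 9 + 160 = 169.
sqrt(169) = 13, so x = (3 ± 13)/2: x = 8 or x = -5.

x = -5, x = 5, x = 8


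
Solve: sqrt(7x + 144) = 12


Square both sides: 7x + 144 = 12^2 = 144
7x = 144 - 144 = 0
x = 0
Check: sqrt(7*0 + 144) = sqrt(144) = 12 ✓

x = 0


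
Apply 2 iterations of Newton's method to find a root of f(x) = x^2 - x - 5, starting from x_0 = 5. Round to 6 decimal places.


Newton's method: x_(n+1) = x_n - f(x_n)/f'(x_n)
f(x) = x^2 - x - 5
f'(x) = 2x - 1

Iteration 1:
  f(5.000000) = 15.000000
  f'(5.000000) = 9.000000
  x_1 = 5.000000 - (15.000000)/(9.000000) = 3.333333

Iteration 2:
  f(3.333333) = 2.777778
  f'(3.333333) = 5.666667
  x_2 = 3.333333 - (2.777778)/(5.666667) = 2.843137

x_2 = 2.843137


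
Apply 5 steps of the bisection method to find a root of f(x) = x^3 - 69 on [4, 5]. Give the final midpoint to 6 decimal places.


f(x) = x^3 - 69
f(4) = -5 < 0
f(5) = 56 > 0

Step 1: midpoint = (4.000000 + 5.000000)/2 = 4.500000
  f(4.500000) = 22.125000
  f(mid) > 0, so root is in [4.000000, 4.500000]

Step 2: midpoint = (4.000000 + 4.500000)/2 = 4.250000
  f(4.250000) = 7.765625
  f(mid) > 0, so root is in [4.000000, 4.250000]

Step 3: midpoint = (4.000000 + 4.250000)/2 = 4.125000
  f(4.125000) = 1.189453
  f(mid) > 0, so root is in [4.000000, 4.125000]

Step 4: midpoint = (4.000000 + 4.125000)/2 = 4.062500
  f(4.062500) = -1.952881
  f(mid) < 0, so root is in [4.062500, 4.125000]

Step 5: midpoint = (4.062500 + 4.125000)/2 = 4.093750
  f(4.093750) = -0.393707
  f(mid) < 0, so root is in [4.093750, 4.125000]

midpoint = 4.093750


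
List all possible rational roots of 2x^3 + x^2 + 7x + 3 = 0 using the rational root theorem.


Rational root theorem: possible roots are ±p/q where:
  p divides the constant term (3): p ∈ {1, 3}
  q divides the leading coefficient (2): q ∈ {1, 2}

All possible rational roots: -3, -3/2, -1, -1/2, 1/2, 1, 3/2, 3

-3, -3/2, -1, -1/2, 1/2, 1, 3/2, 3


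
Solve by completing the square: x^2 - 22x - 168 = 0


Start: x^2 - 22x - 168 = 0
Move constant: x^2 - 22x = 168
Half of -22 is -11, squared is 121
Add 121 to both sides: x^2 - 22x + 121 = 289
(x - 11)^2 = 289
x - 11 = ±17
x = 11 + 17 = 28 or x = 11 - 17 = -6

x = -6, x = 28


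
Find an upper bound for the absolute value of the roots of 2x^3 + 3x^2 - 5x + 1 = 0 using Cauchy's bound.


Cauchy's bound: all roots r satisfy |r| <= 1 + max(|a_i/a_n|) for i = 0,...,n-1
where a_n is the leading coefficient.

Coefficients: [2, 3, -5, 1]
Leading coefficient a_n = 2
Ratios |a_i/a_n|: 3/2, 5/2, 1/2
Maximum ratio: 5/2
Cauchy's bound: |r| <= 1 + 5/2 = 7/2

Upper bound = 7/2


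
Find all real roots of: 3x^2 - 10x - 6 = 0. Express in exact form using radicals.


Using the quadratic formula: x = (-b ± sqrt(b^2 - 4ac)) / (2a)
Here a = 3, b = -10, c = -6
Discriminant = b^2 - 4ac = (-10)^2 - 4(3)(-6) = 100 + 72 = 172
Since discriminant = 172 > 0, there are two real roots.
x = (10 ± 2*sqrt(43)) / 6
Simplifying: x = (5 ± sqrt(43)) / 3
Numerically: x ≈ 3.8525 or x ≈ -0.5191

x = (5 + sqrt(43)) / 3 or x = (5 - sqrt(43)) / 3


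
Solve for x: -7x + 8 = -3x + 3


Starting with: -7x + 8 = -3x + 3
Move all x terms to left: (-7 + 3)x = 3 - 8
Simplify: -4x = -5
Divide both sides by -4: x = 5/4

x = 5/4


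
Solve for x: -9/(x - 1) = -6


Multiply both sides by (x - 1): -9 = -6(x - 1)
Distribute: -9 = -6x + 6
-6x = -9 - 6 = -15
x = 5/2

x = 5/2


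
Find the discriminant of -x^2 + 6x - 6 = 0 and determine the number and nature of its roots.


For ax^2 + bx + c = 0, discriminant D = b^2 - 4ac
Here a = -1, b = 6, c = -6
D = (6)^2 - 4(-1)(-6) = 36 - 24 = 12

D = 12 > 0 but not a perfect square
The equation has 2 distinct real irrational roots.

Discriminant = 12, 2 distinct real irrational roots


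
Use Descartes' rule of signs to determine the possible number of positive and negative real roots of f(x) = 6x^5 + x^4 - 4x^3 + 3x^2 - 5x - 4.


Descartes' rule of signs:

For positive roots, count sign changes in f(x) = 6x^5 + x^4 - 4x^3 + 3x^2 - 5x - 4:
Signs of coefficients: +, +, -, +, -, -
Number of sign changes: 3
Possible positive real roots: 3, 1

For negative roots, examine f(-x) = -6x^5 + x^4 + 4x^3 + 3x^2 + 5x - 4:
Signs of coefficients: -, +, +, +, +, -
Number of sign changes: 2
Possible negative real roots: 2, 0

Positive roots: 3 or 1; Negative roots: 2 or 0


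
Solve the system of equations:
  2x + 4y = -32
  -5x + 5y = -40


Using Cramer's rule:
Determinant D = (2)(5) - (-5)(4) = 10 + 20 = 30
Dx = (-32)(5) - (-40)(4) = -160 + 160 = 0
Dy = (2)(-40) - (-5)(-32) = -80 - 160 = -240
x = Dx/D = 0/30 = 0
y = Dy/D = -240/30 = -8

x = 0, y = -8


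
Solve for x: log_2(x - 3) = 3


Convert to exponential form: x - 3 = 2^3 = 8
x = 8 + 3 = 11
Check: log_2(11 - 3) = log_2(8) = log_2(8) = 3 ✓

x = 11


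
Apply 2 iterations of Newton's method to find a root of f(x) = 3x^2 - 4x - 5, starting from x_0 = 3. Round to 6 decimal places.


Newton's method: x_(n+1) = x_n - f(x_n)/f'(x_n)
f(x) = 3x^2 - 4x - 5
f'(x) = 6x - 4

Iteration 1:
  f(3.000000) = 10.000000
  f'(3.000000) = 14.000000
  x_1 = 3.000000 - (10.000000)/(14.000000) = 2.285714

Iteration 2:
  f(2.285714) = 1.530612
  f'(2.285714) = 9.714286
  x_2 = 2.285714 - (1.530612)/(9.714286) = 2.128151

x_2 = 2.128151


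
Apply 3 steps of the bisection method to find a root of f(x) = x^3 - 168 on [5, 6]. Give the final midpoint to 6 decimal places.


f(x) = x^3 - 168
f(5) = -43 < 0
f(6) = 48 > 0

Step 1: midpoint = (5.000000 + 6.000000)/2 = 5.500000
  f(5.500000) = -1.625000
  f(mid) < 0, so root is in [5.500000, 6.000000]

Step 2: midpoint = (5.500000 + 6.000000)/2 = 5.750000
  f(5.750000) = 22.109375
  f(mid) > 0, so root is in [5.500000, 5.750000]

Step 3: midpoint = (5.500000 + 5.750000)/2 = 5.625000
  f(5.625000) = 9.978516
  f(mid) > 0, so root is in [5.500000, 5.625000]

midpoint = 5.625000


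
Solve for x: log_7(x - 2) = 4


Convert to exponential form: x - 2 = 7^4 = 2401
x = 2401 + 2 = 2403
Check: log_7(2403 - 2) = log_7(2401) = log_7(2401) = 4 ✓

x = 2403


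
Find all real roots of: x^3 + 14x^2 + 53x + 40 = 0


Let p(x) = x^3 + 14x^2 + 53x + 40. By the rational root theorem (leading coefficient 1), any rational root is an integer divisor of 40: try ±1, ±2, ... in turn.
Test x = 1: value = 108 ≠ 0.
Test x = -1: value = 0 ✓, so (x + 1) is a factor.
Synthetic division by (x + 1): bring down 1; 1(-1) + 14 = 13; 13(-1) + 53 = 40; 40(-1) + 40 = 0 → quotient x^2 + 13x + 40, remainder 0.
Solve the quadratic x^2 + 13x + 40 = 0: discriminant = 13^2 - 4(1)(40) = 169 - 160 = 9.
sqrt(9) = 3, so x = (-13 ± 3)/2: x = -5 or x = -8.

x = -8, x = -5, x = -1


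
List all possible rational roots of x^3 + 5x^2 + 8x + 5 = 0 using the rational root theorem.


Rational root theorem: possible roots are ±p/q where:
  p divides the constant term (5): p ∈ {1, 5}
  q divides the leading coefficient (1): q ∈ {1}

All possible rational roots: -5, -1, 1, 5

-5, -1, 1, 5


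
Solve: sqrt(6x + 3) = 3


Square both sides: 6x + 3 = 3^2 = 9
6x = 9 - 3 = 6
x = 1
Check: sqrt(6*1 + 3) = sqrt(9) = 3 ✓

x = 1


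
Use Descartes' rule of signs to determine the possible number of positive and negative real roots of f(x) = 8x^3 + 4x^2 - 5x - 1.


Descartes' rule of signs:

For positive roots, count sign changes in f(x) = 8x^3 + 4x^2 - 5x - 1:
Signs of coefficients: +, +, -, -
Number of sign changes: 1
Possible positive real roots: 1

For negative roots, examine f(-x) = -8x^3 + 4x^2 + 5x - 1:
Signs of coefficients: -, +, +, -
Number of sign changes: 2
Possible negative real roots: 2, 0

Positive roots: 1; Negative roots: 2 or 0


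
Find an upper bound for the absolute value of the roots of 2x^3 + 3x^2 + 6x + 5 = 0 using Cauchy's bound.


Cauchy's bound: all roots r satisfy |r| <= 1 + max(|a_i/a_n|) for i = 0,...,n-1
where a_n is the leading coefficient.

Coefficients: [2, 3, 6, 5]
Leading coefficient a_n = 2
Ratios |a_i/a_n|: 3/2, 3, 5/2
Maximum ratio: 3
Cauchy's bound: |r| <= 1 + 3 = 4

Upper bound = 4


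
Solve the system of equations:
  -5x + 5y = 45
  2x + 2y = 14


Using Cramer's rule:
Determinant D = (-5)(2) - (2)(5) = -10 - 10 = -20
Dx = (45)(2) - (14)(5) = 90 - 70 = 20
Dy = (-5)(14) - (2)(45) = -70 - 90 = -160
x = Dx/D = 20/-20 = -1
y = Dy/D = -160/-20 = 8

x = -1, y = 8


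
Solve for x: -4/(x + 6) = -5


Multiply both sides by (x + 6): -4 = -5(x + 6)
Distribute: -4 = -5x - 30
-5x = -4 + 30 = 26
x = -26/5

x = -26/5


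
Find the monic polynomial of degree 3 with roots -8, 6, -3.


A monic polynomial with roots -8, 6, -3 is:
p(x) = (x + 8)(x - 6)(x + 3)
After multiplying by (x + 8): x + 8
After multiplying by (x - 6): x^2 + 2x - 48
After multiplying by (x + 3): x^3 + 5x^2 - 42x - 144

x^3 + 5x^2 - 42x - 144


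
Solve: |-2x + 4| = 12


An absolute value equation |expr| = 12 gives two cases:
Case 1: -2x + 4 = 12
  -2x = 8, so x = -4
Case 2: -2x + 4 = -12
  -2x = -16, so x = 8

x = -4, x = 8


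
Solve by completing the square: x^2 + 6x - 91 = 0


Start: x^2 + 6x - 91 = 0
Move constant: x^2 + 6x = 91
Half of 6 is 3, squared is 9
Add 9 to both sides: x^2 + 6x + 9 = 100
(x + 3)^2 = 100
x + 3 = ±10
x = -3 + 10 = 7 or x = -3 - 10 = -13

x = -13, x = 7


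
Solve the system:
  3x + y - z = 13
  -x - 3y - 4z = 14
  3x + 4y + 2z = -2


Using Cramer's rule. Expand each determinant along the first row.
D  = 3*[(-3)*2 - (-4)*4] - 1*[(-1)*2 - (-4)*3] + (-1)*[(-1)*4 - (-3)*3]
  = 3*(10) - 1*(10) + (-1)*(5) = 15
Dx = 13*[(-3)*2 - (-4)*4] - 1*[14*2 - (-4)*(-2)] + (-1)*[14*4 - (-3)*(-2)]
  = 13*(10) - 1*(20) + (-1)*(50) = 60
Dy = 3*[14*2 - (-4)*(-2)] - 13*[(-1)*2 - (-4)*3] + (-1)*[(-1)*(-2) - 14*3]
  = 3*(20) - 13*(10) + (-1)*(-40) = -30
Dz = 3*[(-3)*(-2) - 14*4] - 1*[(-1)*(-2) - 14*3] + 13*[(-1)*4 - (-3)*3]
  = 3*(-50) - 1*(-40) + 13*(5) = -45
x = Dx/D = 60/15 = 4, y = Dy/D = -30/15 = -2, z = Dz/D = -45/15 = -3
Check eq1: (3)(4) + (1)(-2) + (-1)(-3) = 13 = 13 ✓
Check eq2: (-1)(4) + (-3)(-2) + (-4)(-3) = 14 = 14 ✓
Check eq3: (3)(4) + (4)(-2) + (2)(-3) = -2 = -2 ✓

x = 4, y = -2, z = -3


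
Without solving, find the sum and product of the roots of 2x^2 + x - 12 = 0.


By Vieta's formulas for ax^2 + bx + c = 0:
  Sum of roots = -b/a
  Product of roots = c/a

Here a = 2, b = 1, c = -12
Sum = -(1)/2 = -1/2
Product = -12/2 = -6

Sum = -1/2, Product = -6


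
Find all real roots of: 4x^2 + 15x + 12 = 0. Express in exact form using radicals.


Using the quadratic formula: x = (-b ± sqrt(b^2 - 4ac)) / (2a)
Here a = 4, b = 15, c = 12
Discriminant = b^2 - 4ac = 15^2 - 4(4)(12) = 225 - 192 = 33
Since discriminant = 33 > 0, there are two real roots.
x = (-15 ± sqrt(33)) / 8
Numerically: x ≈ -1.1569 or x ≈ -2.5931

x = (-15 + sqrt(33)) / 8 or x = (-15 - sqrt(33)) / 8


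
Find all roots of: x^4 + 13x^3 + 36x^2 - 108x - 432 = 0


Let p(x) = x^4 + 13x^3 + 36x^2 - 108x - 432. By the rational root theorem (leading coefficient 1), any rational root is an integer divisor of 432: try ±1, ±2, ... in turn.
Test x = 1: value = -490 ≠ 0.
Test x = -1: value = -300 ≠ 0.
Test x = 2: value = -384 ≠ 0.
Test x = -2: value = -160 ≠ 0.
Test x = 3: value = 0 ✓, so (x - 3) is a factor.
Synthetic division by (x - 3): bring down 1; 1(3) + 13 = 16; 16(3) + 36 = 84; 84(3) - 108 = 144; 144(3) - 432 = 0 → quotient x^3 + 16x^2 + 84x + 144, remainder 0.
Continue with the quotient x^3 + 16x^2 + 84x + 144 (candidates must divide 144; re-test x = 3 first in case it repeats).
Test x = 3: value = 567 ≠ 0.
Test x = -3: value = 9 ≠ 0.
Test x = 4: value = 800 ≠ 0.
Test x = -4: value = 0 ✓, so (x + 4) is a factor.
Synthetic division by (x + 4): bring down 1; 1(-4) + 16 = 12; 12(-4) + 84 = 36; 36(-4) + 144 = 0 → quotient x^2 + 12x + 36, remainder 0.
Solve the quadratic x^2 + 12x + 36 = 0: discriminant = 12^2 - 4(1)(36) = 144 - 144 = 0.
Discriminant = 0, so a double root: x = -12/2 = -6.
Collecting all roots found:

x = -6 (multiplicity 2), x = -4, x = 3


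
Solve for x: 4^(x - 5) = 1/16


Express both sides with the same base.
1/16 = 4^(-2)
Since the bases match, equate exponents: x - 5 = -2
So x = -2 - (-5) = 3

x = 3


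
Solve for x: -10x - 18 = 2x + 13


Starting with: -10x - 18 = 2x + 13
Move all x terms to left: (-10 - 2)x = 13 + 18
Simplify: -12x = 31
Divide both sides by -12: x = -31/12

x = -31/12


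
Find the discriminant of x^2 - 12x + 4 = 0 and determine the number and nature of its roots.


For ax^2 + bx + c = 0, discriminant D = b^2 - 4ac
Here a = 1, b = -12, c = 4
D = (-12)^2 - 4(1)(4) = 144 - 16 = 128

D = 128 > 0 but not a perfect square
The equation has 2 distinct real irrational roots.

Discriminant = 128, 2 distinct real irrational roots


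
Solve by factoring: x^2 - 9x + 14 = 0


We need two numbers that multiply to 14 and add to -9.
Those numbers are -2 and -7 (since (-2) * (-7) = 14 and (-2) + (-7) = -9).
So x^2 - 9x + 14 = (x - 2)(x - 7) = 0
Setting each factor to zero: x = 2 or x = 7

x = 2, x = 7


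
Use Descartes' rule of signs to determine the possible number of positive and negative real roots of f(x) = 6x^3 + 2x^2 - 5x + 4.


Descartes' rule of signs:

For positive roots, count sign changes in f(x) = 6x^3 + 2x^2 - 5x + 4:
Signs of coefficients: +, +, -, +
Number of sign changes: 2
Possible positive real roots: 2, 0

For negative roots, examine f(-x) = -6x^3 + 2x^2 + 5x + 4:
Signs of coefficients: -, +, +, +
Number of sign changes: 1
Possible negative real roots: 1

Positive roots: 2 or 0; Negative roots: 1


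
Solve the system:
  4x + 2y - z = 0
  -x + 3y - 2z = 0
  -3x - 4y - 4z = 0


Using Cramer's rule. Expand each determinant along the first row.
D  = 4*[3*(-4) - (-2)*(-4)] - 2*[(-1)*(-4) - (-2)*(-3)] + (-1)*[(-1)*(-4) - 3*(-3)]
  = 4*(-20) - 2*(-2) + (-1)*(13) = -89
Dx = 0*[3*(-4) - (-2)*(-4)] - 2*[0*(-4) - (-2)*0] + (-1)*[0*(-4) - 3*0]
  = 0*(-20) - 2*(0) + (-1)*(0) = 0
Dy = 4*[0*(-4) - (-2)*0] - 0*[(-1)*(-4) - (-2)*(-3)] + (-1)*[(-1)*0 - 0*(-3)]
  = 4*(0) - 0*(-2) + (-1)*(0) = 0
Dz = 4*[3*0 - 0*(-4)] - 2*[(-1)*0 - 0*(-3)] + 0*[(-1)*(-4) - 3*(-3)]
  = 4*(0) - 2*(0) + 0*(13) = 0
x = Dx/D = 0/-89 = 0, y = Dy/D = 0/-89 = 0, z = Dz/D = 0/-89 = 0
Check eq1: (4)(0) + (2)(0) + (-1)(0) = 0 = 0 ✓
Check eq2: (-1)(0) + (3)(0) + (-2)(0) = 0 = 0 ✓
Check eq3: (-3)(0) + (-4)(0) + (-4)(0) = 0 = 0 ✓

x = 0, y = 0, z = 0


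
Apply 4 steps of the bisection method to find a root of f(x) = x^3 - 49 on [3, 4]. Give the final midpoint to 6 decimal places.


f(x) = x^3 - 49
f(3) = -22 < 0
f(4) = 15 > 0

Step 1: midpoint = (3.000000 + 4.000000)/2 = 3.500000
  f(3.500000) = -6.125000
  f(mid) < 0, so root is in [3.500000, 4.000000]

Step 2: midpoint = (3.500000 + 4.000000)/2 = 3.750000
  f(3.750000) = 3.734375
  f(mid) > 0, so root is in [3.500000, 3.750000]

Step 3: midpoint = (3.500000 + 3.750000)/2 = 3.625000
  f(3.625000) = -1.365234
  f(mid) < 0, so root is in [3.625000, 3.750000]

Step 4: midpoint = (3.625000 + 3.750000)/2 = 3.687500
  f(3.687500) = 1.141357
  f(mid) > 0, so root is in [3.625000, 3.687500]

midpoint = 3.687500


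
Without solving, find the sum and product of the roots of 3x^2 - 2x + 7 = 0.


By Vieta's formulas for ax^2 + bx + c = 0:
  Sum of roots = -b/a
  Product of roots = c/a

Here a = 3, b = -2, c = 7
Sum = -(-2)/3 = 2/3
Product = 7/3 = 7/3

Sum = 2/3, Product = 7/3


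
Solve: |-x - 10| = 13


An absolute value equation |expr| = 13 gives two cases:
Case 1: -x - 10 = 13
  -x = 23, so x = -23
Case 2: -x - 10 = -13
  -x = -3, so x = 3

x = -23, x = 3


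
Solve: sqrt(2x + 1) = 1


Square both sides: 2x + 1 = 1^2 = 1
2x = 1 - 1 = 0
x = 0
Check: sqrt(2*0 + 1) = sqrt(1) = 1 ✓

x = 0


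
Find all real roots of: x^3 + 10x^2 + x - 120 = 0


Let p(x) = x^3 + 10x^2 + x - 120. By the rational root theorem (leading coefficient 1), any rational root is an integer divisor of 120: try ±1, ±2, ... in turn.
Test x = 1: value = -108 ≠ 0.
Test x = -1: value = -112 ≠ 0.
Test x = 2: value = -70 ≠ 0.
Test x = -2: value = -90 ≠ 0.
Test x = 3: value = 0 ✓, so (x - 3) is a factor.
Synthetic division by (x - 3): bring down 1; 1(3) + 10 = 13; 13(3) + 1 = 40; 40(3) - 120 = 0 → quotient x^2 + 13x + 40, remainder 0.
Solve the quadratic x^2 + 13x + 40 = 0: discriminant = 13^2 - 4(1)(40) = 169 - 160 = 9.
sqrt(9) = 3, so x = (-13 ± 3)/2: x = -5 or x = -8.

x = -8, x = -5, x = 3


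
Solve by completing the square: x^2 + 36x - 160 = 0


Start: x^2 + 36x - 160 = 0
Move constant: x^2 + 36x = 160
Half of 36 is 18, squared is 324
Add 324 to both sides: x^2 + 36x + 324 = 484
(x + 18)^2 = 484
x + 18 = ±22
x = -18 + 22 = 4 or x = -18 - 22 = -40

x = -40, x = 4


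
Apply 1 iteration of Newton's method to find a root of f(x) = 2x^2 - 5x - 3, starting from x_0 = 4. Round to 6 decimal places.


Newton's method: x_(n+1) = x_n - f(x_n)/f'(x_n)
f(x) = 2x^2 - 5x - 3
f'(x) = 4x - 5

Iteration 1:
  f(4.000000) = 9.000000
  f'(4.000000) = 11.000000
  x_1 = 4.000000 - (9.000000)/(11.000000) = 3.181818

x_1 = 3.181818


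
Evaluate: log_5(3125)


We need the exponent such that 5^? = 3125
5^5 = 3125
Therefore log_5(3125) = 5

5


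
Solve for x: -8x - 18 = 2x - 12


Starting with: -8x - 18 = 2x - 12
Move all x terms to left: (-8 - 2)x = -12 + 18
Simplify: -10x = 6
Divide both sides by -10: x = -3/5

x = -3/5


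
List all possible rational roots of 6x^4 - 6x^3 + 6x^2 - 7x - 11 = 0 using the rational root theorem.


Rational root theorem: possible roots are ±p/q where:
  p divides the constant term (-11): p ∈ {1, 11}
  q divides the leading coefficient (6): q ∈ {1, 2, 3, 6}

All possible rational roots: -11, -11/2, -11/3, -11/6, -1, -1/2, -1/3, -1/6, 1/6, 1/3, 1/2, 1, 11/6, 11/3, 11/2, 11

-11, -11/2, -11/3, -11/6, -1, -1/2, -1/3, -1/6, 1/6, 1/3, 1/2, 1, 11/6, 11/3, 11/2, 11


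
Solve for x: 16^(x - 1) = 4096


Express both sides with the same base.
4096 = 16^3
Since the bases match, equate exponents: x - 1 = 3
So x = 3 - (-1) = 4

x = 4


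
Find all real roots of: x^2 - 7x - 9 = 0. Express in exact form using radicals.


Using the quadratic formula: x = (-b ± sqrt(b^2 - 4ac)) / (2a)
Here a = 1, b = -7, c = -9
Discriminant = b^2 - 4ac = (-7)^2 - 4(1)(-9) = 49 + 36 = 85
Since discriminant = 85 > 0, there are two real roots.
x = (7 ± sqrt(85)) / 2
Numerically: x ≈ 8.1098 or x ≈ -1.1098

x = (7 + sqrt(85)) / 2 or x = (7 - sqrt(85)) / 2


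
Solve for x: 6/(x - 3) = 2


Multiply both sides by (x - 3): 6 = 2(x - 3)
Distribute: 6 = 2x - 6
2x = 6 + 6 = 12
x = 6

x = 6


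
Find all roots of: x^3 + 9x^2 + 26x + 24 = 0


Let p(x) = x^3 + 9x^2 + 26x + 24. By the rational root theorem (leading coefficient 1), any rational root is an integer divisor of 24: try ±1, ±2, ... in turn.
Test x = 1: value = 60 ≠ 0.
Test x = -1: value = 6 ≠ 0.
Test x = 2: value = 120 ≠ 0.
Test x = -2: value = 0 ✓, so (x + 2) is a factor.
Synthetic division by (x + 2): bring down 1; 1(-2) + 9 = 7; 7(-2) + 26 = 12; 12(-2) + 24 = 0 → quotient x^2 + 7x + 12, remainder 0.
Solve the quadratic x^2 + 7x + 12 = 0: discriminant = 7^2 - 4(1)(12) = 49 - 48 = 1.
sqrt(1) = 1, so x = (-7 ± 1)/2: x = -3 or x = -4.
Collecting all roots found:

x = -4, x = -3, x = -2


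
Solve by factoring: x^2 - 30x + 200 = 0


We need two numbers that multiply to 200 and add to -30.
Those numbers are -10 and -20 (since (-10) * (-20) = 200 and (-10) + (-20) = -30).
So x^2 - 30x + 200 = (x - 10)(x - 20) = 0
Setting each factor to zero: x = 10 or x = 20

x = 10, x = 20


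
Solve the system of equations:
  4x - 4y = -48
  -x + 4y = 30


Using Cramer's rule:
Determinant D = (4)(4) - (-1)(-4) = 16 - 4 = 12
Dx = (-48)(4) - (30)(-4) = -192 + 120 = -72
Dy = (4)(30) - (-1)(-48) = 120 - 48 = 72
x = Dx/D = -72/12 = -6
y = Dy/D = 72/12 = 6

x = -6, y = 6


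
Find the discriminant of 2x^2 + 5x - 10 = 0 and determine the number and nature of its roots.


For ax^2 + bx + c = 0, discriminant D = b^2 - 4ac
Here a = 2, b = 5, c = -10
D = (5)^2 - 4(2)(-10) = 25 + 80 = 105

D = 105 > 0 but not a perfect square
The equation has 2 distinct real irrational roots.

Discriminant = 105, 2 distinct real irrational roots


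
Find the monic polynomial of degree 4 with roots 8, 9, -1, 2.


A monic polynomial with roots 8, 9, -1, 2 is:
p(x) = (x - 8)(x - 9)(x + 1)(x - 2)
After multiplying by (x - 8): x - 8
After multiplying by (x - 9): x^2 - 17x + 72
After multiplying by (x + 1): x^3 - 16x^2 + 55x + 72
After multiplying by (x - 2): x^4 - 18x^3 + 87x^2 - 38x - 144

x^4 - 18x^3 + 87x^2 - 38x - 144


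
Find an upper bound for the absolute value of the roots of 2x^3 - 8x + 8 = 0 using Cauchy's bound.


Cauchy's bound: all roots r satisfy |r| <= 1 + max(|a_i/a_n|) for i = 0,...,n-1
where a_n is the leading coefficient.

Coefficients: [2, 0, -8, 8]
Leading coefficient a_n = 2
Ratios |a_i/a_n|: 0, 4, 4
Maximum ratio: 4
Cauchy's bound: |r| <= 1 + 4 = 5

Upper bound = 5


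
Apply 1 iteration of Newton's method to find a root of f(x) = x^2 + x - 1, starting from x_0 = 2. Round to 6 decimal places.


Newton's method: x_(n+1) = x_n - f(x_n)/f'(x_n)
f(x) = x^2 + x - 1
f'(x) = 2x + 1

Iteration 1:
  f(2.000000) = 5.000000
  f'(2.000000) = 5.000000
  x_1 = 2.000000 - (5.000000)/(5.000000) = 1.000000

x_1 = 1.000000


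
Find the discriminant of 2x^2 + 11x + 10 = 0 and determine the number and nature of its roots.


For ax^2 + bx + c = 0, discriminant D = b^2 - 4ac
Here a = 2, b = 11, c = 10
D = (11)^2 - 4(2)(10) = 121 - 80 = 41

D = 41 > 0 but not a perfect square
The equation has 2 distinct real irrational roots.

Discriminant = 41, 2 distinct real irrational roots


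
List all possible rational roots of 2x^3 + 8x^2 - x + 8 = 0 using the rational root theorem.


Rational root theorem: possible roots are ±p/q where:
  p divides the constant term (8): p ∈ {1, 2, 4, 8}
  q divides the leading coefficient (2): q ∈ {1, 2}

All possible rational roots: -8, -4, -2, -1, -1/2, 1/2, 1, 2, 4, 8

-8, -4, -2, -1, -1/2, 1/2, 1, 2, 4, 8


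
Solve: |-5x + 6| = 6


An absolute value equation |expr| = 6 gives two cases:
Case 1: -5x + 6 = 6
  -5x = 0, so x = 0
Case 2: -5x + 6 = -6
  -5x = -12, so x = 12/5

x = 0, x = 12/5


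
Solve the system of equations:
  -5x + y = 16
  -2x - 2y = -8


Using Cramer's rule:
Determinant D = (-5)(-2) - (-2)(1) = 10 + 2 = 12
Dx = (16)(-2) - (-8)(1) = -32 + 8 = -24
Dy = (-5)(-8) - (-2)(16) = 40 + 32 = 72
x = Dx/D = -24/12 = -2
y = Dy/D = 72/12 = 6

x = -2, y = 6


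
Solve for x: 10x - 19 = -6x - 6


Starting with: 10x - 19 = -6x - 6
Move all x terms to left: (10 + 6)x = -6 + 19
Simplify: 16x = 13
Divide both sides by 16: x = 13/16

x = 13/16


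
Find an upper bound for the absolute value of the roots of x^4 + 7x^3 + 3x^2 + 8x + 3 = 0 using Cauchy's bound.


Cauchy's bound: all roots r satisfy |r| <= 1 + max(|a_i/a_n|) for i = 0,...,n-1
where a_n is the leading coefficient.

Coefficients: [1, 7, 3, 8, 3]
Leading coefficient a_n = 1
Ratios |a_i/a_n|: 7, 3, 8, 3
Maximum ratio: 8
Cauchy's bound: |r| <= 1 + 8 = 9

Upper bound = 9


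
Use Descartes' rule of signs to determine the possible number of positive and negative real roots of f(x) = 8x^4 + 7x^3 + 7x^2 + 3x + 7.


Descartes' rule of signs:

For positive roots, count sign changes in f(x) = 8x^4 + 7x^3 + 7x^2 + 3x + 7:
Signs of coefficients: +, +, +, +, +
Number of sign changes: 0
Possible positive real roots: 0

For negative roots, examine f(-x) = 8x^4 - 7x^3 + 7x^2 - 3x + 7:
Signs of coefficients: +, -, +, -, +
Number of sign changes: 4
Possible negative real roots: 4, 2, 0

Positive roots: 0; Negative roots: 4 or 2 or 0


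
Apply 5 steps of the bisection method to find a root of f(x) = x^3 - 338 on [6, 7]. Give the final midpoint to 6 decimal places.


f(x) = x^3 - 338
f(6) = -122 < 0
f(7) = 5 > 0

Step 1: midpoint = (6.000000 + 7.000000)/2 = 6.500000
  f(6.500000) = -63.375000
  f(mid) < 0, so root is in [6.500000, 7.000000]

Step 2: midpoint = (6.500000 + 7.000000)/2 = 6.750000
  f(6.750000) = -30.453125
  f(mid) < 0, so root is in [6.750000, 7.000000]

Step 3: midpoint = (6.750000 + 7.000000)/2 = 6.875000
  f(6.875000) = -13.048828
  f(mid) < 0, so root is in [6.875000, 7.000000]

Step 4: midpoint = (6.875000 + 7.000000)/2 = 6.937500
  f(6.937500) = -4.105713
  f(mid) < 0, so root is in [6.937500, 7.000000]

Step 5: midpoint = (6.937500 + 7.000000)/2 = 6.968750
  f(6.968750) = 0.426727
  f(mid) > 0, so root is in [6.937500, 6.968750]

midpoint = 6.968750


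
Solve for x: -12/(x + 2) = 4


Multiply both sides by (x + 2): -12 = 4(x + 2)
Distribute: -12 = 4x + 8
4x = -12 - 8 = -20
x = -5

x = -5


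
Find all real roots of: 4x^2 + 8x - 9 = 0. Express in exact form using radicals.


Using the quadratic formula: x = (-b ± sqrt(b^2 - 4ac)) / (2a)
Here a = 4, b = 8, c = -9
Discriminant = b^2 - 4ac = 8^2 - 4(4)(-9) = 64 + 144 = 208
Since discriminant = 208 > 0, there are two real roots.
x = (-8 ± 4*sqrt(13)) / 8
Simplifying: x = (-2 ± sqrt(13)) / 2
Numerically: x ≈ 0.8028 or x ≈ -2.8028

x = (-2 + sqrt(13)) / 2 or x = (-2 - sqrt(13)) / 2


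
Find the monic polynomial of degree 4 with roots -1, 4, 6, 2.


A monic polynomial with roots -1, 4, 6, 2 is:
p(x) = (x + 1)(x - 4)(x - 6)(x - 2)
After multiplying by (x + 1): x + 1
After multiplying by (x - 4): x^2 - 3x - 4
After multiplying by (x - 6): x^3 - 9x^2 + 14x + 24
After multiplying by (x - 2): x^4 - 11x^3 + 32x^2 - 4x - 48

x^4 - 11x^3 + 32x^2 - 4x - 48


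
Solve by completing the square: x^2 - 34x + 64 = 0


Start: x^2 - 34x + 64 = 0
Move constant: x^2 - 34x = -64
Half of -34 is -17, squared is 289
Add 289 to both sides: x^2 - 34x + 289 = 225
(x - 17)^2 = 225
x - 17 = ±15
x = 17 + 15 = 32 or x = 17 - 15 = 2

x = 2, x = 32


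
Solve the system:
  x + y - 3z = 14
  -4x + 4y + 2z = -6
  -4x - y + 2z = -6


Using Cramer's rule. Expand each determinant along the first row.
D  = 1*[4*2 - 2*(-1)] - 1*[(-4)*2 - 2*(-4)] + (-3)*[(-4)*(-1) - 4*(-4)]
  = 1*(10) - 1*(0) + (-3)*(20) = -50
Dx = 14*[4*2 - 2*(-1)] - 1*[(-6)*2 - 2*(-6)] + (-3)*[(-6)*(-1) - 4*(-6)]
  = 14*(10) - 1*(0) + (-3)*(30) = 50
Dy = 1*[(-6)*2 - 2*(-6)] - 14*[(-4)*2 - 2*(-4)] + (-3)*[(-4)*(-6) - (-6)*(-4)]
  = 1*(0) - 14*(0) + (-3)*(0) = 0
Dz = 1*[4*(-6) - (-6)*(-1)] - 1*[(-4)*(-6) - (-6)*(-4)] + 14*[(-4)*(-1) - 4*(-4)]
  = 1*(-30) - 1*(0) + 14*(20) = 250
x = Dx/D = 50/-50 = -1, y = Dy/D = 0/-50 = 0, z = Dz/D = 250/-50 = -5
Check eq1: (1)(-1) + (1)(0) + (-3)(-5) = 14 = 14 ✓
Check eq2: (-4)(-1) + (4)(0) + (2)(-5) = -6 = -6 ✓
Check eq3: (-4)(-1) + (-1)(0) + (2)(-5) = -6 = -6 ✓

x = -1, y = 0, z = -5


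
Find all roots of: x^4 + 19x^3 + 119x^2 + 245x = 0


The constant term is 0, so x = 0 is a root. Factor out x:
  x^3 + 19x^2 + 119x + 245 = 0
Let p(x) = x^3 + 19x^2 + 119x + 245. By the rational root theorem (leading coefficient 1), any rational root is an integer divisor of 245: try ±1, ±2, ... in turn.
Test x = 1: value = 384 ≠ 0.
Test x = -1: value = 144 ≠ 0.
Test x = 5: value = 1440 ≠ 0.
Test x = -5: value = 0 ✓, so (x + 5) is a factor.
Synthetic division by (x + 5): bring down 1; 1(-5) + 19 = 14; 14(-5) + 119 = 49; 49(-5) + 245 = 0 → quotient x^2 + 14x + 49, remainder 0.
Solve the quadratic x^2 + 14x + 49 = 0: discriminant = 14^2 - 4(1)(49) = 196 - 196 = 0.
Discriminant = 0, so a double root: x = -14/2 = -7.
Collecting all roots found:

x = -7 (multiplicity 2), x = -5, x = 0


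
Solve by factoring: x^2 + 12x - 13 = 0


We need two numbers that multiply to -13 and add to 12.
Those numbers are -1 and 13 (since (-1) * 13 = -13 and (-1) + 13 = 12).
So x^2 + 12x - 13 = (x - 1)(x + 13) = 0
Setting each factor to zero: x = 1 or x = -13

x = -13, x = 1


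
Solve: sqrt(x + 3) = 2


Square both sides: x + 3 = 2^2 = 4
x = 4 - 3 = 1
x = 1
Check: sqrt(1*1 + 3) = sqrt(4) = 2 ✓

x = 1


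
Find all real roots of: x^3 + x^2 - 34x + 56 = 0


Let p(x) = x^3 + x^2 - 34x + 56. By the rational root theorem (leading coefficient 1), any rational root is an integer divisor of 56: try ±1, ±2, ... in turn.
Test x = 1: value = 24 ≠ 0.
Test x = -1: value = 90 ≠ 0.
Test x = 2: value = 0 ✓, so (x - 2) is a factor.
Synthetic division by (x - 2): bring down 1; 1(2) + 1 = 3; 3(2) - 34 = -28; (-28)(2) + 56 = 0 → quotient x^2 + 3x - 28, remainder 0.
Solve the quadratic x^2 + 3x - 28 = 0: discriminant = 3^2 - 4(1)(-28) = 9 + 112 = 121.
sqrt(121) = 11, so x = (-3 ± 11)/2: x = 4 or x = -7.

x = -7, x = 2, x = 4
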